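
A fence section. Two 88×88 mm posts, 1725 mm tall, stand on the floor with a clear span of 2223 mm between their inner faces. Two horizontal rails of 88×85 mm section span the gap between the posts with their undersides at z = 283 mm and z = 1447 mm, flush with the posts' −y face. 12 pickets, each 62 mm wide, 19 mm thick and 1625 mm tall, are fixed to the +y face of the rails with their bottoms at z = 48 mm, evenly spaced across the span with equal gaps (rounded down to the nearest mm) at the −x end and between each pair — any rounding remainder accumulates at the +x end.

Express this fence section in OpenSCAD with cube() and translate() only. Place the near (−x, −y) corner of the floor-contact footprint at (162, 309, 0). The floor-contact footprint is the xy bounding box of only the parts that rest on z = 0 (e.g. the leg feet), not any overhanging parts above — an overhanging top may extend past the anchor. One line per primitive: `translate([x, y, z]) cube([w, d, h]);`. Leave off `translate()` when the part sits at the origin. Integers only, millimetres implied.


translate([162, 309, 0]) cube([88, 88, 1725]);
translate([2473, 309, 0]) cube([88, 88, 1725]);
translate([250, 309, 283]) cube([2223, 88, 85]);
translate([250, 309, 1447]) cube([2223, 88, 85]);
translate([363, 397, 48]) cube([62, 19, 1625]);
translate([538, 397, 48]) cube([62, 19, 1625]);
translate([713, 397, 48]) cube([62, 19, 1625]);
translate([888, 397, 48]) cube([62, 19, 1625]);
translate([1063, 397, 48]) cube([62, 19, 1625]);
translate([1238, 397, 48]) cube([62, 19, 1625]);
translate([1413, 397, 48]) cube([62, 19, 1625]);
translate([1588, 397, 48]) cube([62, 19, 1625]);
translate([1763, 397, 48]) cube([62, 19, 1625]);
translate([1938, 397, 48]) cube([62, 19, 1625]);
translate([2113, 397, 48]) cube([62, 19, 1625]);
translate([2288, 397, 48]) cube([62, 19, 1625]);


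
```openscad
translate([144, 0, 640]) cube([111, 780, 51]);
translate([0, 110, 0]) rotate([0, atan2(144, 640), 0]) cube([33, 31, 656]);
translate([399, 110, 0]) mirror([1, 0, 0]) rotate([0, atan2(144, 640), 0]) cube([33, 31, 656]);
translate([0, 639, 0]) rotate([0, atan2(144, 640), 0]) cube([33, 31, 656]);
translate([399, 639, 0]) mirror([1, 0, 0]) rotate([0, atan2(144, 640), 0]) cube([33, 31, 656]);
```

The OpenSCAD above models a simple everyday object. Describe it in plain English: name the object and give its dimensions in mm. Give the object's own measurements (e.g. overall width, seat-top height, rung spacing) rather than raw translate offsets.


A sawhorse. A 111×780×51 mm beam (x, y, z) sits on two A-frame leg pairs. Each pair is two raked legs of 33×31 mm section (31 mm along y) splaying symmetrically in x. Each leg rises 640 mm vertically over 144 mm of horizontal reach and is 656 mm long along its own axis. Every leg's outer bottom edge rests on the floor and its outer top edge meets a bottom edge of the beam — the left legs (tilting toward +x) meet the beam's −x bottom edge, the right legs (their mirror images, tilting toward −x) meet its +x bottom edge — so the leg tops tuck under the beam, the beam's underside is 640 mm above the floor, and the feet are 399 mm apart outside-to-outside with the beam centred between them. The two leg pairs are set in 110 mm from either end of the beam.


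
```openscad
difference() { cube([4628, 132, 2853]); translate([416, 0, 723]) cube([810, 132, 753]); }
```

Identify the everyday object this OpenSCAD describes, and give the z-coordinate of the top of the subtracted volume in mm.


A wall with a window opening. The window head height is 1476 mm.

A wall with a rectangular opening subtracted — a window. Sill at z = 723, opening 753 mm tall, so the head is at 723 + 753 = 1476 mm.


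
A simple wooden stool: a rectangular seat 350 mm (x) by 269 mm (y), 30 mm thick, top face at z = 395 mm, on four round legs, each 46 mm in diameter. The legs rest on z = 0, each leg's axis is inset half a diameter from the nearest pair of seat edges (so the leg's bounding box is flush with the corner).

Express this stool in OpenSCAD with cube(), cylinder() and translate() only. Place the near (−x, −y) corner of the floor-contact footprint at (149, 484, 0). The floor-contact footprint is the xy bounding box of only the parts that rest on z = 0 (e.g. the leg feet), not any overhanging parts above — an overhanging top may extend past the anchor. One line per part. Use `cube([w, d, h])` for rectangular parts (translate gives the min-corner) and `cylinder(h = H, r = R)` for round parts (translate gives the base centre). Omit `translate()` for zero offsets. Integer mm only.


translate([149, 484, 365]) cube([350, 269, 30]);
translate([172, 507, 0]) cylinder(h = 365, r = 23);
translate([476, 507, 0]) cylinder(h = 365, r = 23);
translate([172, 730, 0]) cylinder(h = 365, r = 23);
translate([476, 730, 0]) cylinder(h = 365, r = 23);


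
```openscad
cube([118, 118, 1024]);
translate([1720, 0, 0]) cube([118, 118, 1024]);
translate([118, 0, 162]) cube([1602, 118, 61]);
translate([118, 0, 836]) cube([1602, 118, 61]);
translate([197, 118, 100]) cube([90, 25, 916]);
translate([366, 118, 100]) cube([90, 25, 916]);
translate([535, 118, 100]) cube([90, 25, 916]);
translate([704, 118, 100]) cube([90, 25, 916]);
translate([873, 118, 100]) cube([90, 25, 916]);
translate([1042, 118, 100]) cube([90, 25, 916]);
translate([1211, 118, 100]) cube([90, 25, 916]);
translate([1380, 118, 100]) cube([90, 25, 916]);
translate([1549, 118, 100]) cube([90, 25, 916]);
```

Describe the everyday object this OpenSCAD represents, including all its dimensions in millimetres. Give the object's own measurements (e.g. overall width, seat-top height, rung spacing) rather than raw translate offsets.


A fence section. Two 118×118 mm posts, 1024 mm tall, stand on the floor with a clear span of 1602 mm between their inner faces. Two horizontal rails of 118×61 mm section span the gap between the posts with their undersides at z = 162 mm and z = 836 mm, flush with the posts' −y face. 9 pickets, each 90 mm wide, 25 mm thick and 916 mm tall, are fixed to the +y face of the rails with their bottoms at z = 100 mm, spaced across the span with a 79 mm gap after the −x post and between neighbouring pickets, with 81 mm left before the +x post.


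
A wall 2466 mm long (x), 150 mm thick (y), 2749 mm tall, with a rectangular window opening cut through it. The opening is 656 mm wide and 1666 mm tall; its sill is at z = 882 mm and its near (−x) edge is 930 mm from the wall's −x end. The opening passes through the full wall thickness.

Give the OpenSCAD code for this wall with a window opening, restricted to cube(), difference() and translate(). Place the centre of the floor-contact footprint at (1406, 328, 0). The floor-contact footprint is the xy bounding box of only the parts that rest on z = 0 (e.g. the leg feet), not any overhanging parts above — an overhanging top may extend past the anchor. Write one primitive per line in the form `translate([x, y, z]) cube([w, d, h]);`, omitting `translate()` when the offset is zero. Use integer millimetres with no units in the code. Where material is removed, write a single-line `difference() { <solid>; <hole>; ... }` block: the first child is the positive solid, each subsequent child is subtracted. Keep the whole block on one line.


difference() { translate([173, 253, 0]) cube([2466, 150, 2749]); translate([1103, 253, 882]) cube([656, 150, 1666]); }


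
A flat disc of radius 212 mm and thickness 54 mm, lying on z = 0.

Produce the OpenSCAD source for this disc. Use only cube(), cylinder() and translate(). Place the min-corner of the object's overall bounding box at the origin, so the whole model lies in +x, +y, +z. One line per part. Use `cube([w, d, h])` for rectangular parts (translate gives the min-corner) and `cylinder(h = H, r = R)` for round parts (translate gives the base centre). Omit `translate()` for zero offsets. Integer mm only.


translate([212, 212, 0]) cylinder(h = 54, r = 212);


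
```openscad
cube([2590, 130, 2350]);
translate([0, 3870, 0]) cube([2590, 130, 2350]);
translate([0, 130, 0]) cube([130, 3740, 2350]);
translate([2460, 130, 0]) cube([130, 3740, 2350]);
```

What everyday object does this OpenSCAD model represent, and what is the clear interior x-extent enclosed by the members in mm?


A house (or room) frame. The interior width is 2330 mm.

Four 2350 mm walls enclosing a rectangle with no floor or roof — a room or house frame. Outside width is 2590 mm and wall thickness is 130 mm, so the interior width is 2590 − 2 × 130 = 2330 mm.


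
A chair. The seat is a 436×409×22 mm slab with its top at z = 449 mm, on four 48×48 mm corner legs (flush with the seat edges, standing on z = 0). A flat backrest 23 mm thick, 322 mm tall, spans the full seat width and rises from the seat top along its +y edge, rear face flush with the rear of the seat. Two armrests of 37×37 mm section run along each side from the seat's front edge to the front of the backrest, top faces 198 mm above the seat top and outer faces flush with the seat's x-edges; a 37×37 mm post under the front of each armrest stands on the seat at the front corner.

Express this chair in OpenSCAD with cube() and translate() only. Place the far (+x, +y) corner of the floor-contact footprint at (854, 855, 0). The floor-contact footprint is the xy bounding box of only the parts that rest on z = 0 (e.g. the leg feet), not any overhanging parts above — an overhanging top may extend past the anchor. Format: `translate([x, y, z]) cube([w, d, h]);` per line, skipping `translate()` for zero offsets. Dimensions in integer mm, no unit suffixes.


translate([418, 446, 427]) cube([436, 409, 22]);
translate([418, 446, 0]) cube([48, 48, 427]);
translate([806, 446, 0]) cube([48, 48, 427]);
translate([418, 807, 0]) cube([48, 48, 427]);
translate([806, 807, 0]) cube([48, 48, 427]);
translate([418, 832, 449]) cube([436, 23, 322]);
translate([418, 446, 610]) cube([37, 386, 37]);
translate([817, 446, 610]) cube([37, 386, 37]);
translate([418, 446, 449]) cube([37, 37, 161]);
translate([817, 446, 449]) cube([37, 37, 161]);


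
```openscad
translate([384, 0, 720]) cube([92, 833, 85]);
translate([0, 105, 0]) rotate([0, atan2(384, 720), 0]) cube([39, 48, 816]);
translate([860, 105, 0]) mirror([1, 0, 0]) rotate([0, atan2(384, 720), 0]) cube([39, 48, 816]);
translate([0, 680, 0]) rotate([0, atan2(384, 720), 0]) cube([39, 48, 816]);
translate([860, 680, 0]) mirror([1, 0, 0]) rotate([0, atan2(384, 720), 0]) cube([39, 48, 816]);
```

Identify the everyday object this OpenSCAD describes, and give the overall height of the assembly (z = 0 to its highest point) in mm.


A sawhorse. The overall height is 805 mm.

A beam across two mirrored pairs of raked legs — a sawhorse. The beam's underside is at z = 720 (matching the legs' vertical rise in atan2(384, 720)) and the beam is 85 mm tall, so its top is at 720 + 85 = 805 mm. The raked legs top out at the beam's underside, so that is the highest point.


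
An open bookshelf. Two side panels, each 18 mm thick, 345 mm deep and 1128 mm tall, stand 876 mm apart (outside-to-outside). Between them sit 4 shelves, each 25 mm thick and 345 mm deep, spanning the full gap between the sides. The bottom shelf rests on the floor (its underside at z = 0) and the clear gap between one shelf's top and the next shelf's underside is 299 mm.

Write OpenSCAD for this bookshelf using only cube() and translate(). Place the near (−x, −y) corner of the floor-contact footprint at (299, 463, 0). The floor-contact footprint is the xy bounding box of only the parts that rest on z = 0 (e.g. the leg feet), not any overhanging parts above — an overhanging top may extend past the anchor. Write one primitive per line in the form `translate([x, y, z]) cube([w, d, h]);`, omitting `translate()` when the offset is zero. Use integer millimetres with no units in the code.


translate([299, 463, 0]) cube([18, 345, 1128]);
translate([1157, 463, 0]) cube([18, 345, 1128]);
translate([317, 463, 0]) cube([840, 345, 25]);
translate([317, 463, 324]) cube([840, 345, 25]);
translate([317, 463, 648]) cube([840, 345, 25]);
translate([317, 463, 972]) cube([840, 345, 25]);


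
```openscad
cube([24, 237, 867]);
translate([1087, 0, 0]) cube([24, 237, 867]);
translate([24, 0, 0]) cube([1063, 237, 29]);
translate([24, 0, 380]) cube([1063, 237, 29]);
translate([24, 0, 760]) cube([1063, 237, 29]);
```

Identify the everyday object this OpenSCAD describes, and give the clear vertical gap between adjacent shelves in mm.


A bookshelf. The clear shelf gap is 351 mm.

Two tall side panels with 3 horizontal boards between them — a bookshelf. The first two shelf undersides are at z = 0 and z = 380; with shelf thickness 29, the clear gap is 380 − 0 − 29 = 351 mm.


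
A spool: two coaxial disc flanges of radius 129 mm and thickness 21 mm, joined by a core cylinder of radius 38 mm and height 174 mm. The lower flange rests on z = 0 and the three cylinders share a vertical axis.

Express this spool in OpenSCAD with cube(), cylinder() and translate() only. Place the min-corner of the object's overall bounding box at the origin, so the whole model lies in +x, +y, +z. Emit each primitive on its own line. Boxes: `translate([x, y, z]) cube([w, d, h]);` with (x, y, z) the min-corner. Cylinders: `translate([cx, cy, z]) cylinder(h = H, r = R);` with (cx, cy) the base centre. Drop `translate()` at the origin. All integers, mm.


translate([129, 129, 0]) cylinder(h = 21, r = 129);
translate([129, 129, 21]) cylinder(h = 174, r = 38);
translate([129, 129, 195]) cylinder(h = 21, r = 129);


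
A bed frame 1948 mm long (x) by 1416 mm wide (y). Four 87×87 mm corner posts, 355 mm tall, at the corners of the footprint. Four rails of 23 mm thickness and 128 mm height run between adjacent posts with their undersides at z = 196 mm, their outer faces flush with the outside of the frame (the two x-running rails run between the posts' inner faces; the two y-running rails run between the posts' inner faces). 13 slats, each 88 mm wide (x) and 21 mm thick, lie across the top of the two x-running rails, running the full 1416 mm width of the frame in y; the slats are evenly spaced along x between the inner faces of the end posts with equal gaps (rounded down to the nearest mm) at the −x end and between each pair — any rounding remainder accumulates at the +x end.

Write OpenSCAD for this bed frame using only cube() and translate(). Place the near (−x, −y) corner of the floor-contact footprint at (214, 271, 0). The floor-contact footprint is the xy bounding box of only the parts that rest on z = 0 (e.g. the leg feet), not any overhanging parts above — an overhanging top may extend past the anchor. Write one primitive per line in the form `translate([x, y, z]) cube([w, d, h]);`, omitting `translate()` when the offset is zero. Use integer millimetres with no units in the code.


translate([214, 271, 0]) cube([87, 87, 355]);
translate([214, 1600, 0]) cube([87, 87, 355]);
translate([2075, 271, 0]) cube([87, 87, 355]);
translate([2075, 1600, 0]) cube([87, 87, 355]);
translate([301, 271, 196]) cube([1774, 23, 128]);
translate([301, 1664, 196]) cube([1774, 23, 128]);
translate([214, 358, 196]) cube([23, 1242, 128]);
translate([2139, 358, 196]) cube([23, 1242, 128]);
translate([346, 271, 324]) cube([88, 1416, 21]);
translate([479, 271, 324]) cube([88, 1416, 21]);
translate([612, 271, 324]) cube([88, 1416, 21]);
translate([745, 271, 324]) cube([88, 1416, 21]);
translate([878, 271, 324]) cube([88, 1416, 21]);
translate([1011, 271, 324]) cube([88, 1416, 21]);
translate([1144, 271, 324]) cube([88, 1416, 21]);
translate([1277, 271, 324]) cube([88, 1416, 21]);
translate([1410, 271, 324]) cube([88, 1416, 21]);
translate([1543, 271, 324]) cube([88, 1416, 21]);
translate([1676, 271, 324]) cube([88, 1416, 21]);
translate([1809, 271, 324]) cube([88, 1416, 21]);
translate([1942, 271, 324]) cube([88, 1416, 21]);


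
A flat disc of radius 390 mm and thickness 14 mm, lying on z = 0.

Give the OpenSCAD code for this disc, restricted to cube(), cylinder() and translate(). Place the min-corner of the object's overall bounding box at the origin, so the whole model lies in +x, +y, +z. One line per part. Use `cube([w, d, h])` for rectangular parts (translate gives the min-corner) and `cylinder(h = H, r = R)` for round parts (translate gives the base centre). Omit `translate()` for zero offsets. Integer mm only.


translate([390, 390, 0]) cylinder(h = 14, r = 390);


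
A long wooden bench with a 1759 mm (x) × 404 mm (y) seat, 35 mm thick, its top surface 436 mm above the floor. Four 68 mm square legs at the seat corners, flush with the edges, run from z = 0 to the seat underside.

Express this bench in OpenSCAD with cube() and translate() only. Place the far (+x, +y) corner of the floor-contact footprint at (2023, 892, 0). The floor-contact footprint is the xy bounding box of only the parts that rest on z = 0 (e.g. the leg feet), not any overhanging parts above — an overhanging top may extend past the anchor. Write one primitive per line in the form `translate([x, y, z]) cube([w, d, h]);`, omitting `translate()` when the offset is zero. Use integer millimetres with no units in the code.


translate([264, 488, 401]) cube([1759, 404, 35]);
translate([264, 488, 0]) cube([68, 68, 401]);
translate([264, 824, 0]) cube([68, 68, 401]);
translate([1955, 488, 0]) cube([68, 68, 401]);
translate([1955, 824, 0]) cube([68, 68, 401]);


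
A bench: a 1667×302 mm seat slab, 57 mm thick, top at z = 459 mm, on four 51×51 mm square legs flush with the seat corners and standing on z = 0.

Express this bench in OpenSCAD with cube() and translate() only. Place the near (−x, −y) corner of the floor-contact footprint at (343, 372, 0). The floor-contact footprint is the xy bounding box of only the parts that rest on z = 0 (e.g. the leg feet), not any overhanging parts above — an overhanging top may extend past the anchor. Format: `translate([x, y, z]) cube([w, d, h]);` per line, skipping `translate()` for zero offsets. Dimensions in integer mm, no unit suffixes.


translate([343, 372, 402]) cube([1667, 302, 57]);
translate([343, 372, 0]) cube([51, 51, 402]);
translate([343, 623, 0]) cube([51, 51, 402]);
translate([1959, 372, 0]) cube([51, 51, 402]);
translate([1959, 623, 0]) cube([51, 51, 402]);


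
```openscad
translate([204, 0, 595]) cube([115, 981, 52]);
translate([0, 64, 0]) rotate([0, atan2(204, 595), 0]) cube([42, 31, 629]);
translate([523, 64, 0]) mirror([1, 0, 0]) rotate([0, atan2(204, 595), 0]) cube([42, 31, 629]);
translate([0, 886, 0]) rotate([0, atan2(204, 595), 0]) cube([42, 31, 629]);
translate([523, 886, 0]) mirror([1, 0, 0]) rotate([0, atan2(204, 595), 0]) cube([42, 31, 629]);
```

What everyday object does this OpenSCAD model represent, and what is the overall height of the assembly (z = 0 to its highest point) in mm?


A sawhorse. The overall height is 647 mm.

A beam across two mirrored pairs of raked legs — a sawhorse. The beam's underside is at z = 595 (matching the legs' vertical rise in atan2(204, 595)) and the beam is 52 mm tall, so its top is at 595 + 52 = 647 mm. The raked legs top out at the beam's underside, so that is the highest point.


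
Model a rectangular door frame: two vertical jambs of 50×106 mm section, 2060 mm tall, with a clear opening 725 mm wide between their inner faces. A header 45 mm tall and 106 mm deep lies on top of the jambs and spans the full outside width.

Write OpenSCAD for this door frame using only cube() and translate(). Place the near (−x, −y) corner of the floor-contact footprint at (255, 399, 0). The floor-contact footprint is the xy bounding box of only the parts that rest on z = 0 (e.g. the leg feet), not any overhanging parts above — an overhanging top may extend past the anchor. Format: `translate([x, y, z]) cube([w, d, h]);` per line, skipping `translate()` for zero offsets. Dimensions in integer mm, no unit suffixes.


translate([255, 399, 0]) cube([50, 106, 2060]);
translate([1030, 399, 0]) cube([50, 106, 2060]);
translate([255, 399, 2060]) cube([825, 106, 45]);


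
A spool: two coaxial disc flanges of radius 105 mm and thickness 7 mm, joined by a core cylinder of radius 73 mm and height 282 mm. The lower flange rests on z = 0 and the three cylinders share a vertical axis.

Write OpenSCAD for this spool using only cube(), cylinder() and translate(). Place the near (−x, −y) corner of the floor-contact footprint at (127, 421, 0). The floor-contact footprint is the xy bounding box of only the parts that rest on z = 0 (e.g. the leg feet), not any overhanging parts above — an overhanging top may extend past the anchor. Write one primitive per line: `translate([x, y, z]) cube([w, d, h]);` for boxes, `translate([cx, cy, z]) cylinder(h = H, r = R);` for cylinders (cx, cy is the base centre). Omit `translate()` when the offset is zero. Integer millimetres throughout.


translate([232, 526, 0]) cylinder(h = 7, r = 105);
translate([232, 526, 7]) cylinder(h = 282, r = 73);
translate([232, 526, 289]) cylinder(h = 7, r = 105);


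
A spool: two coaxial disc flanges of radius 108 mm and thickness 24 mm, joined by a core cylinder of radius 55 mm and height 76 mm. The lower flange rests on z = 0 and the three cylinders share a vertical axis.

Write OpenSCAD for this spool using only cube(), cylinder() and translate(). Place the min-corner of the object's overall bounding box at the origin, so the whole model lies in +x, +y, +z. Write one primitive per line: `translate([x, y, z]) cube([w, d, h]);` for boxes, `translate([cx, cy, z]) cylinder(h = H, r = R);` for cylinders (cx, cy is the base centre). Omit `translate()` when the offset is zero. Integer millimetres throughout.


translate([108, 108, 0]) cylinder(h = 24, r = 108);
translate([108, 108, 24]) cylinder(h = 76, r = 55);
translate([108, 108, 100]) cylinder(h = 24, r = 108);


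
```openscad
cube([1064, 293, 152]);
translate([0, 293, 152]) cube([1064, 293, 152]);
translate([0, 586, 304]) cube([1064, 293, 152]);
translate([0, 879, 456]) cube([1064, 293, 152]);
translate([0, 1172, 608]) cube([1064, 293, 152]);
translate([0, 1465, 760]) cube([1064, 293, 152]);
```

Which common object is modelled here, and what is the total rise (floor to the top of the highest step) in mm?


A staircase. The total rise is 912 mm.

6 identical blocks, each offset up and back from the previous — a staircase. Each step is 152 mm tall and there are 6 of them, so the total rise is 6 × 152 = 912 mm.


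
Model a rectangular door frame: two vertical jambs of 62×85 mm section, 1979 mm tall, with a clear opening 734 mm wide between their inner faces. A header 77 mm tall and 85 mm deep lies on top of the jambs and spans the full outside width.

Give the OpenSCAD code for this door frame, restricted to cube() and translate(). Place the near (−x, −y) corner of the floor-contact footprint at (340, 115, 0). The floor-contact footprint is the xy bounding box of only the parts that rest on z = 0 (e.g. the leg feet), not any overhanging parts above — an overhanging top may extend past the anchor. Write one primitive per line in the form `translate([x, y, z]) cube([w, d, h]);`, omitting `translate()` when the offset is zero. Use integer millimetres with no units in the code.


translate([340, 115, 0]) cube([62, 85, 1979]);
translate([1136, 115, 0]) cube([62, 85, 1979]);
translate([340, 115, 1979]) cube([858, 85, 77]);


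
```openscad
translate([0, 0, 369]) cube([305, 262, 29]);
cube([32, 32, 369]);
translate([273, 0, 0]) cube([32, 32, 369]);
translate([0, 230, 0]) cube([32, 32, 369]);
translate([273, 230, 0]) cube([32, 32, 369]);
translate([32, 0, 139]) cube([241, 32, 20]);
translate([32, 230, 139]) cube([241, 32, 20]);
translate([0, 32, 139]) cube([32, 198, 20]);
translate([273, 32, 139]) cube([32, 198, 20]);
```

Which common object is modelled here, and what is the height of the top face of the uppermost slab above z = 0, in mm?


A stool. The seat height is 398 mm.

A 305×262×29 slab at z = 369 on four corner posts — a stool. The seat top is 369 + 29 = 398 mm.


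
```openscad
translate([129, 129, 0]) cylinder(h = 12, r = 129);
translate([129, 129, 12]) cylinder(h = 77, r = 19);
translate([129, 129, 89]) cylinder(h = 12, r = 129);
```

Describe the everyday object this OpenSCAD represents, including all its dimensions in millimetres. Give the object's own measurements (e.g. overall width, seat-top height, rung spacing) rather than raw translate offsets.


A spool: two coaxial disc flanges of radius 129 mm and thickness 12 mm, joined by a core cylinder of radius 19 mm and height 77 mm. The lower flange rests on z = 0 and the three cylinders share a vertical axis.


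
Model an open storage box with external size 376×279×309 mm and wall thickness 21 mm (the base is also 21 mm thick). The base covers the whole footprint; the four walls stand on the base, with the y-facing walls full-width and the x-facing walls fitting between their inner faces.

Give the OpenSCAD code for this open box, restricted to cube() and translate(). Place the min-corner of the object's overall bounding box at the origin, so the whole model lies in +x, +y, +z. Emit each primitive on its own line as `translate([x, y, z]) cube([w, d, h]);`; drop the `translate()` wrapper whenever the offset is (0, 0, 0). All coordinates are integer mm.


cube([376, 279, 21]);
translate([0, 0, 21]) cube([376, 21, 288]);
translate([0, 258, 21]) cube([376, 21, 288]);
translate([0, 21, 21]) cube([21, 237, 288]);
translate([355, 21, 21]) cube([21, 237, 288]);


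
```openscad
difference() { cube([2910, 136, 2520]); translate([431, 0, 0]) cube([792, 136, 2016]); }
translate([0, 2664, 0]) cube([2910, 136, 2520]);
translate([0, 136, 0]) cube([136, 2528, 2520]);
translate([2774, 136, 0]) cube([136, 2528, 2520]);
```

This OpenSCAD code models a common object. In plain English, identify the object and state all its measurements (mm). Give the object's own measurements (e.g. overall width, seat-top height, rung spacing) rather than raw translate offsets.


A single room: four walls, each 2520 mm tall and 136 mm thick, enclosing an outside footprint 2910×2800 mm (x × y), no floor or roof. The front and back walls (−y and +y sides) run the full x-width; the side walls fit between their inner faces. A door opening 792 mm wide and 2016 mm tall is cut through the front wall from the floor up, its −x edge 431 mm from the wall's −x end.


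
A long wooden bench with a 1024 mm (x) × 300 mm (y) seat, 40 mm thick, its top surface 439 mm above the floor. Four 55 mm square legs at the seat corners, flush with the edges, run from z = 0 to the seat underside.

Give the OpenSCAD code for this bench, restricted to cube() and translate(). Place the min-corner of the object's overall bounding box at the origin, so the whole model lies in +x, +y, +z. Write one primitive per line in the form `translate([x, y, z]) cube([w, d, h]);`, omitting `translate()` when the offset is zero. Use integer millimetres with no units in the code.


// leg_h = 439 − 40 = 399
translate([0, 0, 399]) cube([1024, 300, 40]);
cube([55, 55, 399]);
translate([0, 245, 0]) cube([55, 55, 399]);
translate([969, 0, 0]) cube([55, 55, 399]);
translate([969, 245, 0]) cube([55, 55, 399]);


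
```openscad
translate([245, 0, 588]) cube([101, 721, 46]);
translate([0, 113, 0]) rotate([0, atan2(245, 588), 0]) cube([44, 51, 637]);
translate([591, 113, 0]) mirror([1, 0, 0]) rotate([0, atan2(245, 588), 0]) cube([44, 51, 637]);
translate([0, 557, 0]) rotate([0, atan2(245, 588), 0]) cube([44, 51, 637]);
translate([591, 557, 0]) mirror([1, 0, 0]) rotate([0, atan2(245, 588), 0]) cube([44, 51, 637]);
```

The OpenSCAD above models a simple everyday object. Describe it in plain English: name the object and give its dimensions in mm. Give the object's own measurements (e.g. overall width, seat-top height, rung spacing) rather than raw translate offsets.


A sawhorse. A 101×721×46 mm beam (x, y, z) sits on two A-frame leg pairs. Each pair is two raked legs of 44×51 mm section (51 mm along y) splaying symmetrically in x. Each leg rises 588 mm vertically over 245 mm of horizontal reach and is 637 mm long along its own axis. Every leg's outer bottom edge rests on the floor and its outer top edge meets a bottom edge of the beam — the left legs (tilting toward +x) meet the beam's −x bottom edge, the right legs (their mirror images, tilting toward −x) meet its +x bottom edge — so the leg tops tuck under the beam, the beam's underside is 588 mm above the floor, and the feet are 591 mm apart outside-to-outside with the beam centred between them. The two leg pairs are set in 113 mm from either end of the beam.


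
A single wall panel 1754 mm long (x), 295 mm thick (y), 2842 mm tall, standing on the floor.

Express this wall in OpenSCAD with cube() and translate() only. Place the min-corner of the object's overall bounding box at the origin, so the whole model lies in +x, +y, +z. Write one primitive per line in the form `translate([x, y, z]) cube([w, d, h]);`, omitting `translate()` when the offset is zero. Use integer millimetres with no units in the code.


cube([1754, 295, 2842]);


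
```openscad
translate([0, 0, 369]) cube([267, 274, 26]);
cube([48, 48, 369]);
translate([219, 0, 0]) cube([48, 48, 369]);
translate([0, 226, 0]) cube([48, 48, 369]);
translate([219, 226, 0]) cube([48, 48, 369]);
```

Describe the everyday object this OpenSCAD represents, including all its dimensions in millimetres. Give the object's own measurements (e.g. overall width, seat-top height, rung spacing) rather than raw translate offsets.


A simple wooden stool: a rectangular seat 267 mm (x) by 274 mm (y), 26 mm thick, top face at z = 395 mm, on four square legs, each 48×48 mm in cross-section. The legs rest on z = 0, each flush with a corner of the seat.


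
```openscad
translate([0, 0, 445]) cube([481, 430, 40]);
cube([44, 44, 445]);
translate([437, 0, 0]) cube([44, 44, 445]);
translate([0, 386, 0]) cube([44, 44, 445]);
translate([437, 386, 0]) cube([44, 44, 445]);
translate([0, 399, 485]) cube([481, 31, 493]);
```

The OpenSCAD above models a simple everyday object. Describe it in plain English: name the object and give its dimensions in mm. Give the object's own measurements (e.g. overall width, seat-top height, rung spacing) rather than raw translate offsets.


A chair. The seat is a 481×430×40 mm slab with its top at z = 485 mm, on four 44×44 mm corner legs (flush with the seat edges, standing on z = 0). A flat backrest 31 mm thick, 493 mm tall, spans the full seat width and rises from the seat top along its +y edge, rear face flush with the rear of the seat.


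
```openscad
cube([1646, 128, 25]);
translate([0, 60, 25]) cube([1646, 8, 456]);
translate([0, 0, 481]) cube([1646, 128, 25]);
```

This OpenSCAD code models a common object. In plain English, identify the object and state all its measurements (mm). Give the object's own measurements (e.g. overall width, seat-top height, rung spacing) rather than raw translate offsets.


An I-beam lying along x, 1646 mm long. Overall section height 506 mm. Two flanges 128 mm wide (y) and 25 mm thick, one on the floor and one at the top; a web 8 mm thick runs between them, centred on the flange width.


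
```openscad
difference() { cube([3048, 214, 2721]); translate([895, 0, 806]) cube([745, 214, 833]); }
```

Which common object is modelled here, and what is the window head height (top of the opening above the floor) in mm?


A wall with a window opening. The window head height is 1639 mm.

A wall with a rectangular opening subtracted — a window. Sill at z = 806, opening 833 mm tall, so the head is at 806 + 833 = 1639 mm.


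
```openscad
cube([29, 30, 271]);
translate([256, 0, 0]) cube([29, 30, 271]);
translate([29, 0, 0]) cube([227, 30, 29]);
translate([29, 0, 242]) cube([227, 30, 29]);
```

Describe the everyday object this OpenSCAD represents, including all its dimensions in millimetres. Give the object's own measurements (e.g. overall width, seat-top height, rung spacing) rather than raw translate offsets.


A rectangular picture frame lying in the x–z plane (depth along y). The opening is 227 mm wide (x) by 213 mm tall (z), surrounded by a border 29 mm wide on all four sides. The frame is 30 mm deep and is made of two full-height vertical stiles with two horizontal rails fitted between them.


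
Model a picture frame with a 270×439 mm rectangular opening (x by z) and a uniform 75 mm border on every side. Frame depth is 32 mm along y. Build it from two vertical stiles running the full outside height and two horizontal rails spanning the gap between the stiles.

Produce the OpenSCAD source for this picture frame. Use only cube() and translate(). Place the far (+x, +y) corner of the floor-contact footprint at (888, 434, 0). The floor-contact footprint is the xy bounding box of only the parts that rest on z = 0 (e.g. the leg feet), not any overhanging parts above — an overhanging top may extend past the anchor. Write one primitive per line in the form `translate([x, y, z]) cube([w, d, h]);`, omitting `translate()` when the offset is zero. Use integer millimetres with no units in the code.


translate([468, 402, 0]) cube([75, 32, 589]);
translate([813, 402, 0]) cube([75, 32, 589]);
translate([543, 402, 0]) cube([270, 32, 75]);
translate([543, 402, 514]) cube([270, 32, 75]);


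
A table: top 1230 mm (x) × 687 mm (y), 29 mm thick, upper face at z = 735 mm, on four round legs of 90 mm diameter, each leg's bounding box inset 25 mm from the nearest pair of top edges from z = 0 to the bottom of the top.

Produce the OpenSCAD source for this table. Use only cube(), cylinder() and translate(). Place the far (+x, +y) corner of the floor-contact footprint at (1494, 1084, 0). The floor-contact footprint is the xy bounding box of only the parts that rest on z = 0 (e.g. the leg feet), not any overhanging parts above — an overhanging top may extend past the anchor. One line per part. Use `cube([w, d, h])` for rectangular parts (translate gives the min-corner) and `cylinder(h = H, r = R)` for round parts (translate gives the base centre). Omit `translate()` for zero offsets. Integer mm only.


translate([289, 422, 706]) cube([1230, 687, 29]);
translate([359, 492, 0]) cylinder(h = 706, r = 45);
translate([1449, 492, 0]) cylinder(h = 706, r = 45);
translate([359, 1039, 0]) cylinder(h = 706, r = 45);
translate([1449, 1039, 0]) cylinder(h = 706, r = 45);


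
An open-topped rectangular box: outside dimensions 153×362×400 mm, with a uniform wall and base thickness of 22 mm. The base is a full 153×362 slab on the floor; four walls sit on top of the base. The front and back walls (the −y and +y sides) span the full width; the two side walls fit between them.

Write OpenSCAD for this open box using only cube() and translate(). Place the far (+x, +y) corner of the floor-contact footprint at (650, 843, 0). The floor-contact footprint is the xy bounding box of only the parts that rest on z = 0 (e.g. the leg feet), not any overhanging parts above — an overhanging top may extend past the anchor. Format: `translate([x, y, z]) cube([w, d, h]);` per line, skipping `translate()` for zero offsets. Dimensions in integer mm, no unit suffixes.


translate([497, 481, 0]) cube([153, 362, 22]);
translate([497, 481, 22]) cube([153, 22, 378]);
translate([497, 821, 22]) cube([153, 22, 378]);
translate([497, 503, 22]) cube([22, 318, 378]);
translate([628, 503, 22]) cube([22, 318, 378]);


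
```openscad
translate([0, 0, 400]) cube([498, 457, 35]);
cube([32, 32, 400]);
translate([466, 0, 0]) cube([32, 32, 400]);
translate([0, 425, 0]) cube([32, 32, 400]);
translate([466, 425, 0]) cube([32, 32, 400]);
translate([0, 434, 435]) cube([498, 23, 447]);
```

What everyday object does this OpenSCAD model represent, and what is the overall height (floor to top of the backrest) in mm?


A chair. The overall height is 882 mm.

A slab on four corner posts with a tall panel at the back — a chair. The seat slab sits at z = 400 with thickness 35, and the 447 mm backrest starts at the seat top, so the overall height is 400 + 35 + 447 = 882 mm.


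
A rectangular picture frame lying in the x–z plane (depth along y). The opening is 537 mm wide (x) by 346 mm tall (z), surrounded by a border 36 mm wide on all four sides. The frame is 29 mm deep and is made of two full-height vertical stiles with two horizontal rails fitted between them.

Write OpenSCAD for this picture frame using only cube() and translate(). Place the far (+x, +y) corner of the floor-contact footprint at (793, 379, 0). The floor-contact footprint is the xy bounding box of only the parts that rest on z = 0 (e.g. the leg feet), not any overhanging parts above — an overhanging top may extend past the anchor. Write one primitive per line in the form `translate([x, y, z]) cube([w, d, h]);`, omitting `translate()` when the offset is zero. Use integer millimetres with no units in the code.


translate([184, 350, 0]) cube([36, 29, 418]);
translate([757, 350, 0]) cube([36, 29, 418]);
translate([220, 350, 0]) cube([537, 29, 36]);
translate([220, 350, 382]) cube([537, 29, 36]);


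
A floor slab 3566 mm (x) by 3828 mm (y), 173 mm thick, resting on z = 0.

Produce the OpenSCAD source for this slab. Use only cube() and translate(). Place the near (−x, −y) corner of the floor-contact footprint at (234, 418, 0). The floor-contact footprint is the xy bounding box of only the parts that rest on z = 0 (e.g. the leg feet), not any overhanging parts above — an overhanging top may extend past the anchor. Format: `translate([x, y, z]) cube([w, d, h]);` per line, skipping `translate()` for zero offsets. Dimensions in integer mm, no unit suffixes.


translate([234, 418, 0]) cube([3566, 3828, 173]);


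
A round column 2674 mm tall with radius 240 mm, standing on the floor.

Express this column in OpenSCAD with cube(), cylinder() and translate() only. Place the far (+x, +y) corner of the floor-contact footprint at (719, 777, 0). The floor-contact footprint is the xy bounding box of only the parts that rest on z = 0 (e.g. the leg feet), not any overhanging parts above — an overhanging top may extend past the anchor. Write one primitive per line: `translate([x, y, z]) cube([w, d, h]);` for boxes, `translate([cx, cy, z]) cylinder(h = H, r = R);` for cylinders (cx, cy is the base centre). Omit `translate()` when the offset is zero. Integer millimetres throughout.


translate([479, 537, 0]) cylinder(h = 2674, r = 240);


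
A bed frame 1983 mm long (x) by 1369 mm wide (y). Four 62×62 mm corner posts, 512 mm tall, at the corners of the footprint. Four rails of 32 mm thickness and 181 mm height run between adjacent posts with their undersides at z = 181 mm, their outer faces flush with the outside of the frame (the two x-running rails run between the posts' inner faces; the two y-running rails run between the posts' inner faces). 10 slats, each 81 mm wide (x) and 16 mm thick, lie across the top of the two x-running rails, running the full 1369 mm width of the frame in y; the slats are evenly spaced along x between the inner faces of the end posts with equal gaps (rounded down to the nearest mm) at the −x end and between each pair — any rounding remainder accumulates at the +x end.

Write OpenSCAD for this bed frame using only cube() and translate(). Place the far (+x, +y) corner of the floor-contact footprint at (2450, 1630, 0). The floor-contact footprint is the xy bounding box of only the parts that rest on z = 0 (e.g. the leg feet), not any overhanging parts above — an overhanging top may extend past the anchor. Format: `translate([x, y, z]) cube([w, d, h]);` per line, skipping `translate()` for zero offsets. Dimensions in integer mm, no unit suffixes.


// slat z = rail_z + rail_h = 181 + 181 = 362
// slat gap = ⌊(1859 − 10·81) / 11⌋ = 95
translate([467, 261, 0]) cube([62, 62, 512]);
translate([467, 1568, 0]) cube([62, 62, 512]);
translate([2388, 261, 0]) cube([62, 62, 512]);
translate([2388, 1568, 0]) cube([62, 62, 512]);
translate([529, 261, 181]) cube([1859, 32, 181]);
translate([529, 1598, 181]) cube([1859, 32, 181]);
translate([467, 323, 181]) cube([32, 1245, 181]);
translate([2418, 323, 181]) cube([32, 1245, 181]);
translate([624, 261, 362]) cube([81, 1369, 16]);
translate([800, 261, 362]) cube([81, 1369, 16]);
translate([976, 261, 362]) cube([81, 1369, 16]);
translate([1152, 261, 362]) cube([81, 1369, 16]);
translate([1328, 261, 362]) cube([81, 1369, 16]);
translate([1504, 261, 362]) cube([81, 1369, 16]);
translate([1680, 261, 362]) cube([81, 1369, 16]);
translate([1856, 261, 362]) cube([81, 1369, 16]);
translate([2032, 261, 362]) cube([81, 1369, 16]);
translate([2208, 261, 362]) cube([81, 1369, 16]);
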